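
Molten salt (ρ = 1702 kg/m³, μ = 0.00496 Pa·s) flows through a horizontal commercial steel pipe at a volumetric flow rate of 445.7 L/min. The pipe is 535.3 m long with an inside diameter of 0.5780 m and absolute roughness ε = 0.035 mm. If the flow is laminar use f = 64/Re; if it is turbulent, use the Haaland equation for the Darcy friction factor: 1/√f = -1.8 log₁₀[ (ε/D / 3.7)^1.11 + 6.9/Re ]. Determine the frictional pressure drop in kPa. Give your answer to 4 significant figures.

ΔP ≈ 0.02304 kPa

Q = 445.7 L/min = 445.7/60000 = 0.007428 m³/s.
Cross-sectional area A = πD²/4 = π(0.578)²/4 = 0.2624 m²; mean velocity V = Q/A = 0.007428/0.2624 = 0.02831 m/s.
Reynolds number Re = ρVD/μ = 1702 · 0.02831 · 0.578 / 0.00496 = 5615.
Re > 4000 → turbulent. Relative roughness ε/D = 3.5e-05/0.578 = 6.06e-05. Haaland: 1/√f = -1.8 log₁₀[(6.06e-05/3.7)^1.11 + 6.9/5615] = -1.8 log₁₀[4.87e-06 + 0.00123] = 5.236, so f = 0.03648.
Darcy-Weisbach: ΔP = f(L/D)(ρV²/2) = 0.03648·(535.3/0.578)·(1702·0.02831²/2) = 0.03648·926.1·0.6821 = 23.04 Pa.
ΔP = 23.04 Pa = 0.02304 kPa.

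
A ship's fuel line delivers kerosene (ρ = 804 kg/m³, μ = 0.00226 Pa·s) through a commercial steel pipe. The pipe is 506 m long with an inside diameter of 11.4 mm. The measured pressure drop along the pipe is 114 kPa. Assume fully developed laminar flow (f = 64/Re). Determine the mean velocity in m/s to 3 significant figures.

For laminar flow, f = 64/Re with Re = ρVD/μ, so Darcy-Weisbach reduces to ΔP = 32μLV/D². Solving for V: V = ΔP·D²/(32μL) = 1.14e+05·(0.0114)²/(32·0.00226·506) = 0.4049 m/s.
Check: Re = ρVD/μ = 804·0.4049·0.0114/0.00226 = 1642 < 2300, so the laminar assumption holds.

V ≈ 0.405 m/s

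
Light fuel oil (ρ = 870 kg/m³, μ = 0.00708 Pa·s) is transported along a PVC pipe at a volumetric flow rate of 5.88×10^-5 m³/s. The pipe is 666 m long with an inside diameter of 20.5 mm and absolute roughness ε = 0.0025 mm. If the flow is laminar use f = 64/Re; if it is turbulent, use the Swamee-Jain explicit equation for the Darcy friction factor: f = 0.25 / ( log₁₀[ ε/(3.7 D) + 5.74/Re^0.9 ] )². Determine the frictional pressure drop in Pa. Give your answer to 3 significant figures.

ΔP ≈ 64000 Pa

Cross-sectional area A = πD²/4 = π(0.0205)²/4 = 0.0003301 m²; mean velocity V = Q/A = 5.88e-05/0.0003301 = 0.1781 m/s.
Reynolds number Re = ρVD/μ = 870 · 0.1781 · 0.0205 / 0.00708 = 448.8.
Re < 2300 → laminar flow, so f = 64/Re = 64/448.8 = 0.1426 (the turbulent correlation is not needed).
Darcy-Weisbach: ΔP = f(L/D)(ρV²/2) = 0.1426·(666/0.0205)·(870·0.1781²/2) = 0.1426·3.249e+04·13.81 = 6.396e+04 Pa.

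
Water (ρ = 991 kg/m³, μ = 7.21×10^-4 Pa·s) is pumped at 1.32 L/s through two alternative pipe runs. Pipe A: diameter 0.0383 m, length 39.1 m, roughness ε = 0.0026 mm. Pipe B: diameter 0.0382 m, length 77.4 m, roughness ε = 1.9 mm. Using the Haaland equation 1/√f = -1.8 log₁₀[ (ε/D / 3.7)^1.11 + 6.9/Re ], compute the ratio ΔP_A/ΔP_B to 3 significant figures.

ΔP_A/ΔP_B ≈ 0.139

Pipe A: V = Q/A = 0.00132/0.001152 = 1.146 m/s; Re = 6.031e+04; ε/D = 6.79e-05; Haaland → f = 0.02007; ΔP_A = f(L/D)(ρV²/2) = 1.333e+04 Pa.
Pipe B: V = Q/A = 0.00132/0.001146 = 1.152 m/s; Re = 6.047e+04; ε/D = 0.0497; Haaland → f = 0.07193; ΔP_B = f(L/D)(ρV²/2) = 9.579e+04 Pa.
ΔP_A/ΔP_B = 1.333e+04/9.579e+04 = 0.139.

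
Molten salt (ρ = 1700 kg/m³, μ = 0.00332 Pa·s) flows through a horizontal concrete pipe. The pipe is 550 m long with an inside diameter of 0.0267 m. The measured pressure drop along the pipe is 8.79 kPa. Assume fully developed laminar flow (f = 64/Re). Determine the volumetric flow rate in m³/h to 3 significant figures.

Q ≈ 0.216 m³/h

For laminar flow, f = 64/Re with Re = ρVD/μ, so Darcy-Weisbach reduces to ΔP = 32μLV/D². Solving for V: V = ΔP·D²/(32μL) = 8790·(0.0267)²/(32·0.00332·550) = 0.1072 m/s.
Check: Re = ρVD/μ = 1700·0.1072·0.0267/0.00332 = 1466 < 2300, so the laminar assumption holds.
Q = V·A = 0.1072·(π/4·0.0267²) = 6.004e-05 m³/s = 0.216 m³/h.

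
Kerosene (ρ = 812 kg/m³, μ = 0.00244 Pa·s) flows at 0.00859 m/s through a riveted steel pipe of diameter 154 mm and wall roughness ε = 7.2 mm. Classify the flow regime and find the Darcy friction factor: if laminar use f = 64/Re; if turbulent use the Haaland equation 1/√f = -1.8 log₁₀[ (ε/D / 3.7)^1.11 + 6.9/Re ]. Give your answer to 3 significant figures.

f ≈ 0.145

Re = ρVD/μ = 812·0.00859·0.154/0.00244 = 440.2.
Re < 2300 → laminar, so f = 64/Re = 0.1454 (roughness is irrelevant in laminar flow).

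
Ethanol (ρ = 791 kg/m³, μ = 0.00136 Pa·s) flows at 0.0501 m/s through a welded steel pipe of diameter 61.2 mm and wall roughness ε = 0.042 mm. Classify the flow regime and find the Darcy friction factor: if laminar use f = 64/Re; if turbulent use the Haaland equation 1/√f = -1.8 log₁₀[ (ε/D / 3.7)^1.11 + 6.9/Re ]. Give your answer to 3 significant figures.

f ≈ 0.0359

Re = ρVD/μ = 791·0.0501·0.0612/0.00136 = 1783.
Re < 2300 → laminar, so f = 64/Re = 0.03589 (roughness is irrelevant in laminar flow).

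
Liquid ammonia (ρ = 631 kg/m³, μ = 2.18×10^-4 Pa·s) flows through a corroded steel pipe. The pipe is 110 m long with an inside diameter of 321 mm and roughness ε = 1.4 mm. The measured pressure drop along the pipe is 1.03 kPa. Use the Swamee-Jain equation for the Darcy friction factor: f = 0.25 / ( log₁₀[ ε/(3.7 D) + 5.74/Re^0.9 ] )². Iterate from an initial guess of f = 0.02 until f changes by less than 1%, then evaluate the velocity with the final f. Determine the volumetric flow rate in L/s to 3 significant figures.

Q ≈ 46.0 L/s

Rearranging Darcy-Weisbach: V = √(2·ΔP·D/(f·L·ρ)). With ε/D = 0.0014/0.321 = 0.00436, iterate starting from f = 0.02:
  f = 0.02 → V = √(2·1030·0.321/(0.02·110·631)) = 0.6902 m/s; Re = ρVD/μ = 6.413e+05; f → 0.0294
  f = 0.0294 → V = 0.5693 m/s; Re = 5.289e+05; f → 0.02944
Converged (Δf/f < 1%). With the final f = 0.02944: V = √(2·1030·0.321/(0.02944·110·631)) = 0.5688 m/s.
Q = V·A = 0.5688·(π/4·0.321²) = 0.04603 m³/s = 46.0 L/s.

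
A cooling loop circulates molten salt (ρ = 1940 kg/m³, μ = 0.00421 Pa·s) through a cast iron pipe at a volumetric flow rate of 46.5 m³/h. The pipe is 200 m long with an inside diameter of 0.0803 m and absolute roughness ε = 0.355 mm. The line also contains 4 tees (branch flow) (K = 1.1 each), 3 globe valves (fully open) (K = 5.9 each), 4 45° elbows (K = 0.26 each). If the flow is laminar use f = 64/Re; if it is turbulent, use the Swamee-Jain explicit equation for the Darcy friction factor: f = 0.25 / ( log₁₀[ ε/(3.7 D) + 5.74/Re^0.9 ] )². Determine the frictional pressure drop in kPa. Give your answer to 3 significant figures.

Q = 46.5 m³/h = 46.5/3600 = 0.01292 m³/s.
Cross-sectional area A = πD²/4 = π(0.0803)²/4 = 0.005064 m²; mean velocity V = Q/A = 0.01292/0.005064 = 2.551 m/s.
Reynolds number Re = ρVD/μ = 1940 · 2.551 · 0.0803 / 0.00421 = 9.438e+04.
Re > 4000 → turbulent. Relative roughness ε/D = 0.000355/0.0803 = 0.00442. Swamee-Jain: f = 0.25/(log₁₀[0.00442/3.7 + 5.74/9.438e+04^0.9])² = 0.25/(log₁₀[0.00119 + 0.000191])² = 0.25/(-2.858)² = 0.0306.
Total minor-loss coefficient ΣK = 4·1.1 + 3·5.9 + 4·0.26 = 23.1.
ΔP = [f·L/D + ΣK]·(ρV²/2) = [0.0306·200/0.0803 + 23.1]·(1940·2.551²/2) = [76.22 + 23.1]·6310 = 6.27e+05 Pa.
ΔP = 6.27e+05 Pa = 627 kPa.

ΔP ≈ 627 kPa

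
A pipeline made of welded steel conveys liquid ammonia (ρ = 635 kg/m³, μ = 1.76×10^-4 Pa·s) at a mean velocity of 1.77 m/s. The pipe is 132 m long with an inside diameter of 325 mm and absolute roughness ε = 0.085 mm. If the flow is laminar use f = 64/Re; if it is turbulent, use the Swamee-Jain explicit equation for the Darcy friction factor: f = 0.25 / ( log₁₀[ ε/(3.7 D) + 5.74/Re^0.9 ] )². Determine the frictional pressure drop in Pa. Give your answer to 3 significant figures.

Reynolds number Re = ρVD/μ = 635 · 1.77 · 0.325 / 0.000176 = 2.075e+06.
Re > 4000 → turbulent. Relative roughness ε/D = 8.5e-05/0.325 = 0.000262. Swamee-Jain: f = 0.25/(log₁₀[0.000262/3.7 + 5.74/2.075e+06^0.9])² = 0.25/(log₁₀[7.07e-05 + 1.18e-05])² = 0.25/(-4.083)² = 0.01499.
Darcy-Weisbach: ΔP = f(L/D)(ρV²/2) = 0.01499·(132/0.325)·(635·1.77²/2) = 0.01499·406.2·994.7 = 6057 Pa.

ΔP ≈ 6060 Pa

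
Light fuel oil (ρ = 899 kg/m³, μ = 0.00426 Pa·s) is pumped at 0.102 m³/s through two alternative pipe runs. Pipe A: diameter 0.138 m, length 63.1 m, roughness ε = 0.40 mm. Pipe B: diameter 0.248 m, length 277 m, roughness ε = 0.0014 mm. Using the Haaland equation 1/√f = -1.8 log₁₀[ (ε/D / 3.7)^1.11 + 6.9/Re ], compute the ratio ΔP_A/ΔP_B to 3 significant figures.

Pipe A: V = Q/A = 0.102/0.01496 = 6.819 m/s; Re = 1.986e+05; ε/D = 0.0029; Haaland → f = 0.02658; ΔP_A = f(L/D)(ρV²/2) = 2.541e+05 Pa.
Pipe B: V = Q/A = 0.102/0.04831 = 2.112 m/s; Re = 1.105e+05; ε/D = 5.65e-06; Haaland → f = 0.01748; ΔP_B = f(L/D)(ρV²/2) = 3.913e+04 Pa.
ΔP_A/ΔP_B = 2.541e+05/3.913e+04 = 6.49.

ΔP_A/ΔP_B ≈ 6.49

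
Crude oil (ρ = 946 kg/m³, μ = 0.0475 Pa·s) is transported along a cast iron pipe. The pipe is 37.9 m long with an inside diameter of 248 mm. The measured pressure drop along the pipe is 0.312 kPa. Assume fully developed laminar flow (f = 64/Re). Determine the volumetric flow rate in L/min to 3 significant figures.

Q ≈ 965 L/min

For laminar flow, f = 64/Re with Re = ρVD/μ, so Darcy-Weisbach reduces to ΔP = 32μLV/D². Solving for V: V = ΔP·D²/(32μL) = 312·(0.248)²/(32·0.0475·37.9) = 0.3331 m/s.
Check: Re = ρVD/μ = 946·0.3331·0.248/0.0475 = 1645 < 2300, so the laminar assumption holds.
Q = V·A = 0.3331·(π/4·0.248²) = 0.01609 m³/s = 965 L/min.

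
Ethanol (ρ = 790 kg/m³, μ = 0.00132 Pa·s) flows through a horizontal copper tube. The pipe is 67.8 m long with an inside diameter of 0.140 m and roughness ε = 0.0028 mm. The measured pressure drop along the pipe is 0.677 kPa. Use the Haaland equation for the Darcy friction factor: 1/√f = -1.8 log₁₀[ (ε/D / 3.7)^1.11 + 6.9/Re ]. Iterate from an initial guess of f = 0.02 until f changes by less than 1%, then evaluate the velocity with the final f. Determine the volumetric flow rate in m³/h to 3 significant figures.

Q ≈ 21.8 m³/h

Rearranging Darcy-Weisbach: V = √(2·ΔP·D/(f·L·ρ)). With ε/D = 2.8e-06/0.14 = 2e-05, iterate starting from f = 0.02:
  f = 0.02 → V = √(2·677·0.14/(0.02·67.8·790)) = 0.4207 m/s; Re = ρVD/μ = 3.525e+04; f → 0.02248
  f = 0.02248 → V = 0.3968 m/s; Re = 3.324e+04; f → 0.02279
  f = 0.02279 → V = 0.3941 m/s; Re = 3.302e+04; f → 0.02283
Converged (Δf/f < 1%). With the final f = 0.02283: V = √(2·677·0.14/(0.02283·67.8·790)) = 0.3937 m/s.
Q = V·A = 0.3937·(π/4·0.14²) = 0.006061 m³/s = 21.8 m³/h.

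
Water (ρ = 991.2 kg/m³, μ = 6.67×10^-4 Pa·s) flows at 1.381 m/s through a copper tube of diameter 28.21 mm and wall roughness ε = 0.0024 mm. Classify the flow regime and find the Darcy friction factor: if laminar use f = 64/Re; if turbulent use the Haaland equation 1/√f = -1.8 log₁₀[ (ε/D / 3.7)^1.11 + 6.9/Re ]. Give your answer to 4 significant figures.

f ≈ 0.02031

Re = ρVD/μ = 991.2·1.381·0.02821/0.000667 = 5.789e+04.
Re > 4000 → turbulent. ε/D = 2.4e-06/0.02821 = 8.51e-05; Haaland: 1/√f = -1.8 log₁₀[7.1e-06 + 0.000119] = 7.018, so f = 0.02031.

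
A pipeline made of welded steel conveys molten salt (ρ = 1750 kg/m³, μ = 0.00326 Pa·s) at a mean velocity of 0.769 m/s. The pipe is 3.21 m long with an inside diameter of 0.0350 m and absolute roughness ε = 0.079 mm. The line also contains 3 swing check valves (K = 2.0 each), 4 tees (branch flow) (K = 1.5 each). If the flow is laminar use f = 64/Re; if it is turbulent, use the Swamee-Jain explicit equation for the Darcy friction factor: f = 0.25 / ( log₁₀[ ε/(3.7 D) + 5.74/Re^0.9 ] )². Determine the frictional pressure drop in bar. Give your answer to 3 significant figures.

ΔP ≈ 0.0774 bar

Reynolds number Re = ρVD/μ = 1750 · 0.769 · 0.035 / 0.00326 = 1.445e+04.
Re > 4000 → turbulent. Relative roughness ε/D = 7.9e-05/0.035 = 0.00226. Swamee-Jain: f = 0.25/(log₁₀[0.00226/3.7 + 5.74/1.445e+04^0.9])² = 0.25/(log₁₀[0.00061 + 0.00104])² = 0.25/(-2.784)² = 0.03226.
Total minor-loss coefficient ΣK = 3·2 + 4·1.5 = 12.
ΔP = [f·L/D + ΣK]·(ρV²/2) = [0.03226·3.21/0.035 + 12]·(1750·0.769²/2) = [2.959 + 12]·517.4 = 7740 Pa.
ΔP = 7740 Pa = 0.0774 bar.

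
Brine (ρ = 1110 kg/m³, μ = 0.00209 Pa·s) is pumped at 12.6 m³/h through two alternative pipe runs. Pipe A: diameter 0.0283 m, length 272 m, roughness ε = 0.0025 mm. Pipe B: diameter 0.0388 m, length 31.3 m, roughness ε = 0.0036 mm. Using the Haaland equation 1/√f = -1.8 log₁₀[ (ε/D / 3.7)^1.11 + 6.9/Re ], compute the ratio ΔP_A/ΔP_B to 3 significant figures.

ΔP_A/ΔP_B ≈ 39.5

Pipe A: V = Q/A = 0.0035/0.000629 = 5.564 m/s; Re = 8.363e+04; ε/D = 8.83e-05; Haaland → f = 0.01885; ΔP_A = f(L/D)(ρV²/2) = 3.113e+06 Pa.
Pipe B: V = Q/A = 0.0035/0.001182 = 2.96 m/s; Re = 6.1e+04; ε/D = 9.28e-05; Haaland → f = 0.02011; ΔP_B = f(L/D)(ρV²/2) = 7.89e+04 Pa.
ΔP_A/ΔP_B = 3.113e+06/7.89e+04 = 39.5.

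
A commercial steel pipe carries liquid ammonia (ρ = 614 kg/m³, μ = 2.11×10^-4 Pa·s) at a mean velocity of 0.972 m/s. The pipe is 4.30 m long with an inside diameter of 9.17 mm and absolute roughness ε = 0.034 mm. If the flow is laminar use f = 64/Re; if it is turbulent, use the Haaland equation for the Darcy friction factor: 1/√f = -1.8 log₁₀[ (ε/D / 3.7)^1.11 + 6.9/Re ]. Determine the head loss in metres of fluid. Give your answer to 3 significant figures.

h_f ≈ 0.710 m

Reynolds number Re = ρVD/μ = 614 · 0.972 · 0.00917 / 0.000211 = 2.594e+04.
Re > 4000 → turbulent. Relative roughness ε/D = 3.4e-05/0.00917 = 0.00371. Haaland: 1/√f = -1.8 log₁₀[(0.00371/3.7)^1.11 + 6.9/2.594e+04] = -1.8 log₁₀[0.000469 + 0.000266] = 5.641, so f = 0.03143.
Darcy-Weisbach: ΔP = f(L/D)(ρV²/2) = 0.03143·(4.3/0.00917)·(614·0.972²/2) = 0.03143·468.9·290 = 4274 Pa.
Head loss h_f = ΔP/(ρg) = 4274/(614·9.81) = 0.710 m.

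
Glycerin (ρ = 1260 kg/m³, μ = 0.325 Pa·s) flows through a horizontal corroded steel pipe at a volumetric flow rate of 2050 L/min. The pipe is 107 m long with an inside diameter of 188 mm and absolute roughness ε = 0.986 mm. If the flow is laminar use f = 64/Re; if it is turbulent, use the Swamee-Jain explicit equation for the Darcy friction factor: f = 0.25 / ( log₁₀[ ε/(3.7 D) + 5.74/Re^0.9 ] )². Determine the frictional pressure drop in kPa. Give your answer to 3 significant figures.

ΔP ≈ 38.8 kPa

Q = 2050 L/min = 2050/60000 = 0.03417 m³/s.
Cross-sectional area A = πD²/4 = π(0.188)²/4 = 0.02776 m²; mean velocity V = Q/A = 0.03417/0.02776 = 1.231 m/s.
Reynolds number Re = ρVD/μ = 1260 · 1.231 · 0.188 / 0.325 = 897.1.
Re < 2300 → laminar flow, so f = 64/Re = 64/897.1 = 0.07134 (the turbulent correlation is not needed).
Darcy-Weisbach: ΔP = f(L/D)(ρV²/2) = 0.07134·(107/0.188)·(1260·1.231²/2) = 0.07134·569.1·954.4 = 3.875e+04 Pa.
ΔP = 3.875e+04 Pa = 38.8 kPa.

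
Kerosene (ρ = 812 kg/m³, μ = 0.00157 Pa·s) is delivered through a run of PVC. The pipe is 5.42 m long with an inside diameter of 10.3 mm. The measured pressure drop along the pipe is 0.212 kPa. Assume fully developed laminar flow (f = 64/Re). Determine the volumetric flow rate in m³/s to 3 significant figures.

For laminar flow, f = 64/Re with Re = ρVD/μ, so Darcy-Weisbach reduces to ΔP = 32μLV/D². Solving for V: V = ΔP·D²/(32μL) = 212·(0.0103)²/(32·0.00157·5.42) = 0.0826 m/s.
Check: Re = ρVD/μ = 812·0.0826·0.0103/0.00157 = 440 < 2300, so the laminar assumption holds.
Q = V·A = 0.0826·(π/4·0.0103²) = 6.882e-06 m³/s = 6.88×10^-6 m³/s.

Q ≈ 6.88×10^-6 m³/s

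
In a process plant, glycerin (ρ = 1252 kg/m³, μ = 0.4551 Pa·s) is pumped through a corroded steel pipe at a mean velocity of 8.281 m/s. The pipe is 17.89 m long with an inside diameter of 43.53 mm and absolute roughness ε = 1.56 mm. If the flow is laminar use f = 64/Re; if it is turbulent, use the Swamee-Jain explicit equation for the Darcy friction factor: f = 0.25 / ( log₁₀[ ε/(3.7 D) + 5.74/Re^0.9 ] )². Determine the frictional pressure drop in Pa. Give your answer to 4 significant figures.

Reynolds number Re = ρVD/μ = 1252 · 8.281 · 0.04353 / 0.455 = 991.7.
Re < 2300 → laminar flow, so f = 64/Re = 64/991.7 = 0.06454 (the turbulent correlation is not needed).
Darcy-Weisbach: ΔP = f(L/D)(ρV²/2) = 0.06454·(17.89/0.04353)·(1252·8.281²/2) = 0.06454·411·4.293e+04 = 1.139e+06 Pa.

ΔP ≈ 1139000 Pa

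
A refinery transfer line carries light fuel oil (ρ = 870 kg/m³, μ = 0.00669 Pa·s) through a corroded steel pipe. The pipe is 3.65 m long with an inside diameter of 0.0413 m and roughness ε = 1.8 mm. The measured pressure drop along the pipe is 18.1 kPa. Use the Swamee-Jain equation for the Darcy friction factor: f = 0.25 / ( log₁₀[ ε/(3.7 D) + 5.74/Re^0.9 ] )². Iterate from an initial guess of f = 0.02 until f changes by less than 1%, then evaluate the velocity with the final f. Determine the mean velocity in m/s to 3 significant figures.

V ≈ 2.60 m/s

Rearranging Darcy-Weisbach: V = √(2·ΔP·D/(f·L·ρ)). With ε/D = 0.0018/0.0413 = 0.0436, iterate starting from f = 0.02:
  f = 0.02 → V = √(2·1.81e+04·0.0413/(0.02·3.65·870)) = 4.852 m/s; Re = ρVD/μ = 2.606e+04; f → 0.06875
  f = 0.06875 → V = 2.617 m/s; Re = 1.406e+04; f → 0.06988
  f = 0.06988 → V = 2.596 m/s; Re = 1.394e+04; f → 0.0699
Converged (Δf/f < 1%). With the final f = 0.0699: V = √(2·1.81e+04·0.0413/(0.0699·3.65·870)) = 2.595 m/s.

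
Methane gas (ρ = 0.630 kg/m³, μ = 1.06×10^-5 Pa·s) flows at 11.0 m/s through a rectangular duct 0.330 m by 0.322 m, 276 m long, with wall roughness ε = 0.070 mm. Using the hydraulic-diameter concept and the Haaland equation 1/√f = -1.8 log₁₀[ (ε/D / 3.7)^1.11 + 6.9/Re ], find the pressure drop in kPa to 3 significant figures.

Hydraulic diameter D_h = 4A/P = 4·(0.33·0.322)/(2·(0.33+0.322)) = 0.425/1.304 = 0.326 m.
Re = ρVD_h/μ = 0.63·11·0.326/1.06e-05 = 2.131e+05.
ε/D_h = 7e-05/0.326 = 0.000215; Haaland gives 1/√f = -1.8 log₁₀[1.98e-05+3.24e-05] = 7.708, so f = 0.01683.
ΔP = f(L/D_h)(ρV²/2) = 0.01683·276/0.326·38.11 = 543.2 Pa.
ΔP = 0.543 kPa.

ΔP ≈ 0.543 kPa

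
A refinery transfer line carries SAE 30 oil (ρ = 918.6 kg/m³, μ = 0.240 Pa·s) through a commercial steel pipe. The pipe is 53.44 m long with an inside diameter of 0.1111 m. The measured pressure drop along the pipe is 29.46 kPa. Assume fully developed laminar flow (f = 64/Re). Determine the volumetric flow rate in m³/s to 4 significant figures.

For laminar flow, f = 64/Re with Re = ρVD/μ, so Darcy-Weisbach reduces to ΔP = 32μLV/D². Solving for V: V = ΔP·D²/(32μL) = 2.946e+04·(0.1111)²/(32·0.24·53.44) = 0.886 m/s.
Check: Re = ρVD/μ = 918.6·0.886·0.1111/0.24 = 376.8 < 2300, so the laminar assumption holds.
Q = V·A = 0.886·(π/4·0.1111²) = 0.008589 m³/s = 0.008589 m³/s.

Q ≈ 0.008589 m³/s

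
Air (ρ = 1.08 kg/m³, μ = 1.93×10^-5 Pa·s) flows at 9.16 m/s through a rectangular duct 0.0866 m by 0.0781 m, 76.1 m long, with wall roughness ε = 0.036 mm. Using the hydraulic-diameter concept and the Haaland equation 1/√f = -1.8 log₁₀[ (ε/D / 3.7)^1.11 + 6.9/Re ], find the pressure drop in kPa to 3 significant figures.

ΔP ≈ 0.955 kPa

Hydraulic diameter D_h = 4A/P = 4·(0.0866·0.0781)/(2·(0.0866+0.0781)) = 0.02705/0.3294 = 0.08213 m.
Re = ρVD_h/μ = 1.08·9.16·0.08213/1.93e-05 = 4.21e+04.
ε/D_h = 3.6e-05/0.08213 = 0.000438; Haaland gives 1/√f = -1.8 log₁₀[4.38e-05+0.000164] = 6.629, so f = 0.02276.
ΔP = f(L/D_h)(ρV²/2) = 0.02276·76.1/0.08213·45.31 = 955.5 Pa.
ΔP = 0.955 kPa.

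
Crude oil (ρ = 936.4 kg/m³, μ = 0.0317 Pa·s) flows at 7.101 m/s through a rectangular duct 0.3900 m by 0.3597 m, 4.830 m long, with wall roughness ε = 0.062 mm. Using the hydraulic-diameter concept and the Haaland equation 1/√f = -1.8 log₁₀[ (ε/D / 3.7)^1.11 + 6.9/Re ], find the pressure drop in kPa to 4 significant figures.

ΔP ≈ 5.913 kPa

Hydraulic diameter D_h = 4A/P = 4·(0.39·0.3597)/(2·(0.39+0.3597)) = 0.5611/1.499 = 0.3742 m.
Re = ρVD_h/μ = 936.4·7.101·0.3742/0.0317 = 7.85e+04.
ε/D_h = 6.2e-05/0.3742 = 0.000166; Haaland gives 1/√f = -1.8 log₁₀[1.49e-05+8.79e-05] = 7.179, so f = 0.01941.
ΔP = f(L/D_h)(ρV²/2) = 0.01941·4.83/0.3742·2.361e+04 = 5913 Pa.
ΔP = 5.913 kPa.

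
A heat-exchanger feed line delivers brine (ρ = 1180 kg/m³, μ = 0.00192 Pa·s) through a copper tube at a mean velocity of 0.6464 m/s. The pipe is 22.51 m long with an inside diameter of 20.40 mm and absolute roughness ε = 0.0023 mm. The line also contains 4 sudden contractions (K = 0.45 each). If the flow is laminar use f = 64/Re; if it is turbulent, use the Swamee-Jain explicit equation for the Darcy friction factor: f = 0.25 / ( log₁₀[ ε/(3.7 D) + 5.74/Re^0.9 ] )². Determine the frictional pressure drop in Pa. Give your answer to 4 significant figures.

Reynolds number Re = ρVD/μ = 1180 · 0.6464 · 0.0204 / 0.00192 = 8104.
Re > 4000 → turbulent. Relative roughness ε/D = 2.3e-06/0.0204 = 0.000113. Swamee-Jain: f = 0.25/(log₁₀[0.000113/3.7 + 5.74/8104^0.9])² = 0.25/(log₁₀[3.05e-05 + 0.00174])² = 0.25/(-2.751)² = 0.03302.
Total minor-loss coefficient ΣK = 4·0.45 = 1.8.
ΔP = [f·L/D + ΣK]·(ρV²/2) = [0.03302·22.51/0.0204 + 1.8]·(1180·0.6464²/2) = [36.44 + 1.8]·246.5 = 9427 Pa.

ΔP ≈ 9427 Pa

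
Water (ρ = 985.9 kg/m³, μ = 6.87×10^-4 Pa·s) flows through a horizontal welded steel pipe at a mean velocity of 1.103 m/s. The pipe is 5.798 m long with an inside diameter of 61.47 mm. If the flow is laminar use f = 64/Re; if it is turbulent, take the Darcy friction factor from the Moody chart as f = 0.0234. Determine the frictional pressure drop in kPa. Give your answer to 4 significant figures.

ΔP ≈ 1.324 kPa

Reynolds number Re = ρVD/μ = 985.9 · 1.103 · 0.06147 / 0.000687 = 9.73e+04.
Re > 4000 → turbulent; use the Moody-chart value f = 0.0234.
Darcy-Weisbach: ΔP = f(L/D)(ρV²/2) = 0.0234·(5.798/0.06147)·(985.9·1.103²/2) = 0.0234·94.32·599.7 = 1324 Pa.
ΔP = 1324 Pa = 1.324 kPa.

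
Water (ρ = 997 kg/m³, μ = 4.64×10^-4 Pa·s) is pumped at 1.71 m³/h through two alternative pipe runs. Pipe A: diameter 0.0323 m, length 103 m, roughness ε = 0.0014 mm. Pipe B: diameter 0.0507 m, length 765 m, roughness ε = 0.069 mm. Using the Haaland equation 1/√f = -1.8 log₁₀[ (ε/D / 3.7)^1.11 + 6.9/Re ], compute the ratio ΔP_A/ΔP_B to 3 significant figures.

Pipe A: V = Q/A = 0.000475/0.0008194 = 0.5797 m/s; Re = 4.023e+04; ε/D = 4.33e-05; Haaland → f = 0.02186; ΔP_A = f(L/D)(ρV²/2) = 1.168e+04 Pa.
Pipe B: V = Q/A = 0.000475/0.002019 = 0.2353 m/s; Re = 2.563e+04; ε/D = 0.00136; Haaland → f = 0.02712; ΔP_B = f(L/D)(ρV²/2) = 1.129e+04 Pa.
ΔP_A/ΔP_B = 1.168e+04/1.129e+04 = 1.03.

ΔP_A/ΔP_B ≈ 1.03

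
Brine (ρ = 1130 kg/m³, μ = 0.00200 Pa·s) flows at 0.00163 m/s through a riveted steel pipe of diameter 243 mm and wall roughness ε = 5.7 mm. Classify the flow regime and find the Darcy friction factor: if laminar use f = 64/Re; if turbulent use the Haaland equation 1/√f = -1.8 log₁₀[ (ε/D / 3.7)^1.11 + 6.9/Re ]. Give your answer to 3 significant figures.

f ≈ 0.286

Re = ρVD/μ = 1130·0.00163·0.243/0.002 = 223.8.
Re < 2300 → laminar, so f = 64/Re = 0.286 (roughness is irrelevant in laminar flow).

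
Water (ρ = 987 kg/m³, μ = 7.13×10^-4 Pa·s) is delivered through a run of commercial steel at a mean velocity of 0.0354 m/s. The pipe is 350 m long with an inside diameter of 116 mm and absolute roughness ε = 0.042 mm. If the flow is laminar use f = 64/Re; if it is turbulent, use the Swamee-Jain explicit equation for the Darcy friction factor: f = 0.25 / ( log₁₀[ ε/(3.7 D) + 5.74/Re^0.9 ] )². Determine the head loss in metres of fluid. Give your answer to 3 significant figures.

Reynolds number Re = ρVD/μ = 987 · 0.0354 · 0.116 / 0.000713 = 5684.
Re > 4000 → turbulent. Relative roughness ε/D = 4.2e-05/0.116 = 0.000362. Swamee-Jain: f = 0.25/(log₁₀[0.000362/3.7 + 5.74/5684^0.9])² = 0.25/(log₁₀[9.79e-05 + 0.0024])² = 0.25/(-2.603)² = 0.0369.
Darcy-Weisbach: ΔP = f(L/D)(ρV²/2) = 0.0369·(350/0.116)·(987·0.0354²/2) = 0.0369·3017·0.6184 = 68.85 Pa.
Head loss h_f = ΔP/(ρg) = 68.85/(987·9.81) = 0.00711 m.

h_f ≈ 0.00711 m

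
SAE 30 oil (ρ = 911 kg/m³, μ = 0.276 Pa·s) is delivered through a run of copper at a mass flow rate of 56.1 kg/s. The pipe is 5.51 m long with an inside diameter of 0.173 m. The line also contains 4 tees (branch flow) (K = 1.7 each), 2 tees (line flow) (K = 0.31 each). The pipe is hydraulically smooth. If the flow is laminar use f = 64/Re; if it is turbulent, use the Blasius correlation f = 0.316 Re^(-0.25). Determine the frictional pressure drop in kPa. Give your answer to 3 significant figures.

A = πD²/4 = π(0.173)²/4 = 0.02351 m²; mean velocity V = ṁ/(ρA) = 56.1/(911 · 0.02351) = 2.62 m/s.
Reynolds number Re = ρVD/μ = 911 · 2.62 · 0.173 / 0.276 = 1496.
Re < 2300 → laminar flow, so f = 64/Re = 64/1496 = 0.04278 (the turbulent correlation is not needed).
Total minor-loss coefficient ΣK = 4·1.7 + 2·0.31 = 7.42.
ΔP = [f·L/D + ΣK]·(ρV²/2) = [0.04278·5.51/0.173 + 7.42]·(911·2.62²/2) = [1.363 + 7.42]·3126 = 2.746e+04 Pa.
ΔP = 2.746e+04 Pa = 27.5 kPa.

ΔP ≈ 27.5 kPa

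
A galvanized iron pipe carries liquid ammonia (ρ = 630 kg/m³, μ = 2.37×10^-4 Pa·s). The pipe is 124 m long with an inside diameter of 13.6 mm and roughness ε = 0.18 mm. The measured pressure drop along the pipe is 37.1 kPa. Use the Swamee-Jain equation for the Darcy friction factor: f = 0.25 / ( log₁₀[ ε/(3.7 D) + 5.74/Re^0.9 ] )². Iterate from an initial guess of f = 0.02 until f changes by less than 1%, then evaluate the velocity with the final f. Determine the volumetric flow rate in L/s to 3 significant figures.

Rearranging Darcy-Weisbach: V = √(2·ΔP·D/(f·L·ρ)). With ε/D = 0.00018/0.0136 = 0.0132, iterate starting from f = 0.02:
  f = 0.02 → V = √(2·3.71e+04·0.0136/(0.02·124·630)) = 0.8037 m/s; Re = ρVD/μ = 2.905e+04; f → 0.04398
  f = 0.04398 → V = 0.5419 m/s; Re = 1.959e+04; f → 0.04488
  f = 0.04488 → V = 0.5365 m/s; Re = 1.939e+04; f → 0.04491
Converged (Δf/f < 1%). With the final f = 0.04491: V = √(2·3.71e+04·0.0136/(0.04491·124·630)) = 0.5363 m/s.
Q = V·A = 0.5363·(π/4·0.0136²) = 7.791e-05 m³/s = 0.0779 L/s.

Q ≈ 0.0779 L/s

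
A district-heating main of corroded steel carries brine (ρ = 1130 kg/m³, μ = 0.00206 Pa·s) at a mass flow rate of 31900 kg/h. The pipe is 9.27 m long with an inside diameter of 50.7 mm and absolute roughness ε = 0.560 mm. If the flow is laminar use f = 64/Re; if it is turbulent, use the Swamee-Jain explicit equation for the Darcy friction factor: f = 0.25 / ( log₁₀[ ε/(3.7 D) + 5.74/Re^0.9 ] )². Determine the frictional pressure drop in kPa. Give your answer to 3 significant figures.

ṁ = 31900 kg/h = 31900/3600 = 8.861 kg/s.
A = πD²/4 = π(0.0507)²/4 = 0.002019 m²; mean velocity V = ṁ/(ρA) = 8.861/(1130 · 0.002019) = 3.884 m/s.
Reynolds number Re = ρVD/μ = 1130 · 3.884 · 0.0507 / 0.00206 = 1.08e+05.
Re > 4000 → turbulent. Relative roughness ε/D = 0.00056/0.0507 = 0.011. Swamee-Jain: f = 0.25/(log₁₀[0.011/3.7 + 5.74/1.08e+05^0.9])² = 0.25/(log₁₀[0.00299 + 0.000169])² = 0.25/(-2.501)² = 0.03997.
Darcy-Weisbach: ΔP = f(L/D)(ρV²/2) = 0.03997·(9.27/0.0507)·(1130·3.884²/2) = 0.03997·182.8·8524 = 6.229e+04 Pa.
ΔP = 6.229e+04 Pa = 62.3 kPa.

ΔP ≈ 62.3 kPa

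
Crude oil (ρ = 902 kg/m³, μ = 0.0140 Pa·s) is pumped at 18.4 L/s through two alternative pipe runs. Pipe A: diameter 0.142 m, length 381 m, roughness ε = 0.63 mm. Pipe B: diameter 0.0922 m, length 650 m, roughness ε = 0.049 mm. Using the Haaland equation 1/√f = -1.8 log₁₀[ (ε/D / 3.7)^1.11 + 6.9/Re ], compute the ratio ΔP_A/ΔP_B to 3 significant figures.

ΔP_A/ΔP_B ≈ 0.0880

Pipe A: V = Q/A = 0.0184/0.01584 = 1.162 m/s; Re = 1.063e+04; ε/D = 0.00444; Haaland → f = 0.03637; ΔP_A = f(L/D)(ρV²/2) = 5.941e+04 Pa.
Pipe B: V = Q/A = 0.0184/0.006677 = 2.756 m/s; Re = 1.637e+04; ε/D = 0.000531; Haaland → f = 0.02796; ΔP_B = f(L/D)(ρV²/2) = 6.751e+05 Pa.
ΔP_A/ΔP_B = 5.941e+04/6.751e+05 = 0.0880.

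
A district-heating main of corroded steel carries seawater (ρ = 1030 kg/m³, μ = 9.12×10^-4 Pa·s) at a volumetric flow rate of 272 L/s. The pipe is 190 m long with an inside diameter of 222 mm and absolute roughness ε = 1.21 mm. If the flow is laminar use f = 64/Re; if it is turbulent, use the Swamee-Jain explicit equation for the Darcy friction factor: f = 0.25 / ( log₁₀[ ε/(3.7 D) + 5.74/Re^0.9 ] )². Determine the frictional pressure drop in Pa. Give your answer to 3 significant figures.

Q = 272 L/s = 272/1000 = 0.272 m³/s.
Cross-sectional area A = πD²/4 = π(0.222)²/4 = 0.03871 m²; mean velocity V = Q/A = 0.272/0.03871 = 7.027 m/s.
Reynolds number Re = ρVD/μ = 1030 · 7.027 · 0.222 / 0.000912 = 1.762e+06.
Re > 4000 → turbulent. Relative roughness ε/D = 0.00121/0.222 = 0.00545. Swamee-Jain: f = 0.25/(log₁₀[0.00545/3.7 + 5.74/1.762e+06^0.9])² = 0.25/(log₁₀[0.00147 + 1.37e-05])² = 0.25/(-2.828)² = 0.03127.
Darcy-Weisbach: ΔP = f(L/D)(ρV²/2) = 0.03127·(190/0.222)·(1030·7.027²/2) = 0.03127·855.9·2.543e+04 = 6.805e+05 Pa.

ΔP ≈ 680000 Pa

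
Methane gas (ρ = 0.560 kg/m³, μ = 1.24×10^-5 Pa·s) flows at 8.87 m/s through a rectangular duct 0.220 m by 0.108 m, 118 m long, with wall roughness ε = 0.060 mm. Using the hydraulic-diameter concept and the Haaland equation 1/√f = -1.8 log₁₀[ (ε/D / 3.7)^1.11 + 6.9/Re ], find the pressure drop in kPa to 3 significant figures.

ΔP ≈ 0.384 kPa

Hydraulic diameter D_h = 4A/P = 4·(0.22·0.108)/(2·(0.22+0.108)) = 0.09504/0.656 = 0.1449 m.
Re = ρVD_h/μ = 0.56·8.87·0.1449/1.24e-05 = 5.804e+04.
ε/D_h = 6e-05/0.1449 = 0.000414; Haaland gives 1/√f = -1.8 log₁₀[4.11e-05+0.000119] = 6.832, so f = 0.02142.
ΔP = f(L/D_h)(ρV²/2) = 0.02142·118/0.1449·22.03 = 384.4 Pa.
ΔP = 0.384 kPa.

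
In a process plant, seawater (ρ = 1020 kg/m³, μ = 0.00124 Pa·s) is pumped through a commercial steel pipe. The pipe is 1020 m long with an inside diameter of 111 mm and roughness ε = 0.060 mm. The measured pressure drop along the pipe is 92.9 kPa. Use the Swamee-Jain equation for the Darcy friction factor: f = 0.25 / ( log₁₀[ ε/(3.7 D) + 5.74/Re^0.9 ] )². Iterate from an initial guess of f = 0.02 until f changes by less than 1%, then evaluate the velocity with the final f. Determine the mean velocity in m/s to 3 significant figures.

V ≈ 0.974 m/s

Rearranging Darcy-Weisbach: V = √(2·ΔP·D/(f·L·ρ)). With ε/D = 6e-05/0.111 = 0.000541, iterate starting from f = 0.02:
  f = 0.02 → V = √(2·9.29e+04·0.111/(0.02·1020·1020)) = 0.9956 m/s; Re = ρVD/μ = 9.09e+04; f → 0.02084
  f = 0.02084 → V = 0.9753 m/s; Re = 8.905e+04; f → 0.0209
Converged (Δf/f < 1%). With the final f = 0.0209: V = √(2·9.29e+04·0.111/(0.0209·1020·1020)) = 0.974 m/s.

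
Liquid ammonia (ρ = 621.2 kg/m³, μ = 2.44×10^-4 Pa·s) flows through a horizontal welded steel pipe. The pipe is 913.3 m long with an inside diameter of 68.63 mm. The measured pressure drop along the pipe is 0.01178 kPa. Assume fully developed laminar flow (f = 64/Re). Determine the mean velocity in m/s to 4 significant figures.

V ≈ 0.007781 m/s

For laminar flow, f = 64/Re with Re = ρVD/μ, so Darcy-Weisbach reduces to ΔP = 32μLV/D². Solving for V: V = ΔP·D²/(32μL) = 11.78·(0.06863)²/(32·0.000244·913.3) = 0.007781 m/s.
Check: Re = ρVD/μ = 621.2·0.007781·0.06863/0.000244 = 1359 < 2300, so the laminar assumption holds.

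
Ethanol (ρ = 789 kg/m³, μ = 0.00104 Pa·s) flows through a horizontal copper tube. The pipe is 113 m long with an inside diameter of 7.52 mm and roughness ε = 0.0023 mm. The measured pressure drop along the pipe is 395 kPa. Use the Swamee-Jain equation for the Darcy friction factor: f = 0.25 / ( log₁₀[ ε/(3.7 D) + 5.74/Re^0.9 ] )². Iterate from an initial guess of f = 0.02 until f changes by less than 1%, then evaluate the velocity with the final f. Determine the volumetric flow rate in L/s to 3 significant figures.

Q ≈ 0.0628 L/s

Rearranging Darcy-Weisbach: V = √(2·ΔP·D/(f·L·ρ)). With ε/D = 2.3e-06/0.00752 = 0.000306, iterate starting from f = 0.02:
  f = 0.02 → V = √(2·3.95e+05·0.00752/(0.02·113·789)) = 1.825 m/s; Re = ρVD/μ = 1.041e+04; f → 0.03117
  f = 0.03117 → V = 1.462 m/s; Re = 8341; f → 0.03307
  f = 0.03307 → V = 1.419 m/s; Re = 8098; f → 0.03334
Converged (Δf/f < 1%). With the final f = 0.03334: V = √(2·3.95e+05·0.00752/(0.03334·113·789)) = 1.414 m/s.
Q = V·A = 1.414·(π/4·0.00752²) = 6.279e-05 m³/s = 0.0628 L/s.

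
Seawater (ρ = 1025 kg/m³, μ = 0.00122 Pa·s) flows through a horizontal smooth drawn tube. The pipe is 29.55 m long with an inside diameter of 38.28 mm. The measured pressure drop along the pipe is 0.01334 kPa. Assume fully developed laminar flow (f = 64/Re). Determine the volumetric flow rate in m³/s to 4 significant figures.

Q ≈ 1.950×10^-5 m³/s

For laminar flow, f = 64/Re with Re = ρVD/μ, so Darcy-Weisbach reduces to ΔP = 32μLV/D². Solving for V: V = ΔP·D²/(32μL) = 13.34·(0.03828)²/(32·0.00122·29.55) = 0.01694 m/s.
Check: Re = ρVD/μ = 1025·0.01694·0.03828/0.00122 = 545 < 2300, so the laminar assumption holds.
Q = V·A = 0.01694·(π/4·0.03828²) = 1.95e-05 m³/s = 1.950×10^-5 m³/s.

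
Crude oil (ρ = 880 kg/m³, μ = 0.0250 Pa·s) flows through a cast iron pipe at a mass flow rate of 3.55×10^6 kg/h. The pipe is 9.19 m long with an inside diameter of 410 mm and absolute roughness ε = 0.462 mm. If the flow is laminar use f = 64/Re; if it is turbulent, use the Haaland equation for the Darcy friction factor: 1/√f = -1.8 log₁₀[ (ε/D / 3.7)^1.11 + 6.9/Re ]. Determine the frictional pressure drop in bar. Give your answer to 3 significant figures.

ΔP ≈ 0.157 bar

ṁ = 3.55×10^6 kg/h = 3.55×10^6/3600 = 986.1 kg/s.
A = πD²/4 = π(0.41)²/4 = 0.132 m²; mean velocity V = ṁ/(ρA) = 986.1/(880 · 0.132) = 8.488 m/s.
Reynolds number Re = ρVD/μ = 880 · 8.488 · 0.41 / 0.025 = 1.225e+05.
Re > 4000 → turbulent. Relative roughness ε/D = 0.000462/0.41 = 0.00113. Haaland: 1/√f = -1.8 log₁₀[(0.00113/3.7)^1.11 + 6.9/1.225e+05] = -1.8 log₁₀[0.000125 + 5.63e-05] = 6.735, so f = 0.02205.
Darcy-Weisbach: ΔP = f(L/D)(ρV²/2) = 0.02205·(9.19/0.41)·(880·8.488²/2) = 0.02205·22.41·3.17e+04 = 1.566e+04 Pa.
ΔP = 1.566e+04 Pa = 0.157 bar.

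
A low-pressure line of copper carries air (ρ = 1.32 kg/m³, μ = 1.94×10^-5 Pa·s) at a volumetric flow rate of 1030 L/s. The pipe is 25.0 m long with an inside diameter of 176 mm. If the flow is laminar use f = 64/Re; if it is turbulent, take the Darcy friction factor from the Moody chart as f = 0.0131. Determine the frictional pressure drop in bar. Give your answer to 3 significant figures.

Q = 1030 L/s = 1030/1000 = 1.03 m³/s.
Cross-sectional area A = πD²/4 = π(0.176)²/4 = 0.02433 m²; mean velocity V = Q/A = 1.03/0.02433 = 42.34 m/s.
Reynolds number Re = ρVD/μ = 1.32 · 42.34 · 0.176 / 1.94e-05 = 5.07e+05.
Re > 4000 → turbulent; use the Moody-chart value f = 0.0131.
Darcy-Weisbach: ΔP = f(L/D)(ρV²/2) = 0.0131·(25/0.176)·(1.32·42.34²/2) = 0.0131·142·1183 = 2201 Pa.
ΔP = 2201 Pa = 0.0220 bar.

ΔP ≈ 0.0220 bar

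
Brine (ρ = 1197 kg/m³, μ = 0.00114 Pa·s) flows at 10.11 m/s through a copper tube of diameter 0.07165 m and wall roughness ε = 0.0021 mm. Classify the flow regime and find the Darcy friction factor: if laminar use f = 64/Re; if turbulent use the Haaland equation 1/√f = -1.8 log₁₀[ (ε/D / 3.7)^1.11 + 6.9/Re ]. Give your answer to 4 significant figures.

f ≈ 0.01260

Re = ρVD/μ = 1197·10.11·0.07165/0.00114 = 7.606e+05.
Re > 4000 → turbulent. ε/D = 2.1e-06/0.07165 = 2.93e-05; Haaland: 1/√f = -1.8 log₁₀[2.18e-06 + 9.07e-06] = 8.908, so f = 0.0126.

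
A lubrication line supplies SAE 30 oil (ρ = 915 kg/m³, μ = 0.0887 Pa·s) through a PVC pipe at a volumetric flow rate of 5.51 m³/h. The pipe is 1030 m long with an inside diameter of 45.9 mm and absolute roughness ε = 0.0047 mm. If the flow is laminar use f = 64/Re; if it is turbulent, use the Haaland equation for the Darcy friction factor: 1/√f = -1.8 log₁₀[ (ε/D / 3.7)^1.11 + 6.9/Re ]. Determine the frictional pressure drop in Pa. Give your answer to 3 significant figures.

ΔP ≈ 1.28×10^6 Pa

Q = 5.51 m³/h = 5.51/3600 = 0.001531 m³/s.
Cross-sectional area A = πD²/4 = π(0.0459)²/4 = 0.001655 m²; mean velocity V = Q/A = 0.001531/0.001655 = 0.925 m/s.
Reynolds number Re = ρVD/μ = 915 · 0.925 · 0.0459 / 0.0887 = 438.
Re < 2300 → laminar flow, so f = 64/Re = 64/438 = 0.1461 (the turbulent correlation is not needed).
Darcy-Weisbach: ΔP = f(L/D)(ρV²/2) = 0.1461·(1030/0.0459)·(915·0.925²/2) = 0.1461·2.244e+04·391.4 = 1.284e+06 Pa.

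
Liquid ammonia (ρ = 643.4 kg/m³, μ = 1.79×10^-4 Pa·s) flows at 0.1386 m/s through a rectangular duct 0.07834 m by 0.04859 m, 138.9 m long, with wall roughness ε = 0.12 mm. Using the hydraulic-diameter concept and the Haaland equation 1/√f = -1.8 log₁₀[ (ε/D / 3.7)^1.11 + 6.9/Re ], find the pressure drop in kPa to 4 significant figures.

Hydraulic diameter D_h = 4A/P = 4·(0.07834·0.04859)/(2·(0.07834+0.04859)) = 0.01523/0.2539 = 0.05998 m.
Re = ρVD_h/μ = 643.4·0.1386·0.05998/0.000179 = 2.988e+04.
ε/D_h = 0.00012/0.05998 = 0.002; Haaland gives 1/√f = -1.8 log₁₀[0.000236+0.000231] = 5.995, so f = 0.02783.
ΔP = f(L/D_h)(ρV²/2) = 0.02783·138.9/0.05998·6.18 = 398.2 Pa.
ΔP = 0.3982 kPa.

ΔP ≈ 0.3982 kPa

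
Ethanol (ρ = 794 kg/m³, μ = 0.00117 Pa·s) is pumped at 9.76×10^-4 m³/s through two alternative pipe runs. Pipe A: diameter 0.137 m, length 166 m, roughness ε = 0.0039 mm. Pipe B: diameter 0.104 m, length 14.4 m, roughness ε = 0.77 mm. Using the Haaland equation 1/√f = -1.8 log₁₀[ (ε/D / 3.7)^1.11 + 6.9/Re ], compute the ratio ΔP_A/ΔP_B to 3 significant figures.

ΔP_A/ΔP_B ≈ 2.49

Pipe A: V = Q/A = 0.000976/0.01474 = 0.06621 m/s; Re = 6156; ε/D = 2.85e-05; Haaland → f = 0.03548; ΔP_A = f(L/D)(ρV²/2) = 74.81 Pa.
Pipe B: V = Q/A = 0.000976/0.008495 = 0.1149 m/s; Re = 8109; ε/D = 0.0074; Haaland → f = 0.04141; ΔP_B = f(L/D)(ρV²/2) = 30.04 Pa.
ΔP_A/ΔP_B = 74.81/30.04 = 2.49.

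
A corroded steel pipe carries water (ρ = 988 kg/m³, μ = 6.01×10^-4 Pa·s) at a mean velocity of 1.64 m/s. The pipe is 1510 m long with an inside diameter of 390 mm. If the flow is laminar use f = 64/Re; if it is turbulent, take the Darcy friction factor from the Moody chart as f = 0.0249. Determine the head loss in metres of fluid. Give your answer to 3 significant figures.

h_f ≈ 13.2 m

Reynolds number Re = ρVD/μ = 988 · 1.64 · 0.39 / 0.000601 = 1.051e+06.
Re > 4000 → turbulent; use the Moody-chart value f = 0.0249.
Darcy-Weisbach: ΔP = f(L/D)(ρV²/2) = 0.0249·(1510/0.39)·(988·1.64²/2) = 0.0249·3872·1329 = 1.281e+05 Pa.
Head loss h_f = ΔP/(ρg) = 1.281e+05/(988·9.81) = 13.2 m.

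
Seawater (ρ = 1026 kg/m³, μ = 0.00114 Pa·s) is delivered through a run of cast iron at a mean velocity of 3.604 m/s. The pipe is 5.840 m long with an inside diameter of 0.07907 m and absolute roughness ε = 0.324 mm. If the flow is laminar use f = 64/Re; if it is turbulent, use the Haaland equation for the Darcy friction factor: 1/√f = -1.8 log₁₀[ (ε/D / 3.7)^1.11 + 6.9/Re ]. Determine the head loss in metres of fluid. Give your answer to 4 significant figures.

h_f ≈ 1.421 m

Reynolds number Re = ρVD/μ = 1026 · 3.604 · 0.07907 / 0.00114 = 2.565e+05.
Re > 4000 → turbulent. Relative roughness ε/D = 0.000324/0.07907 = 0.0041. Haaland: 1/√f = -1.8 log₁₀[(0.0041/3.7)^1.11 + 6.9/2.565e+05] = -1.8 log₁₀[0.000524 + 2.69e-05] = 5.866, so f = 0.02906.
Darcy-Weisbach: ΔP = f(L/D)(ρV²/2) = 0.02906·(5.84/0.07907)·(1026·3.604²/2) = 0.02906·73.86·6663 = 1.43e+04 Pa.
Head loss h_f = ΔP/(ρg) = 1.43e+04/(1026·9.81) = 1.421 m.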